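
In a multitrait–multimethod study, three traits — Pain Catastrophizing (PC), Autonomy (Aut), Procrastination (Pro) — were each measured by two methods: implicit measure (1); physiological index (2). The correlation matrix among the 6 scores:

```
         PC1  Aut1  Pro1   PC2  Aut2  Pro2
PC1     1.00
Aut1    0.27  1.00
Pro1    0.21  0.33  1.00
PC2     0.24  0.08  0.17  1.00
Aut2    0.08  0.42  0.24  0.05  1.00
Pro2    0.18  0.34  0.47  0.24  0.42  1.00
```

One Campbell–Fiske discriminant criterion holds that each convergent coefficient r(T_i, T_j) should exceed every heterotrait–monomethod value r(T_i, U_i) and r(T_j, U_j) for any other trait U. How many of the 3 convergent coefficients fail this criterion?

2

Each convergent coefficient versus the relevant comparison correlations:
PC (methods 1·2): 0.24 vs {0.27, 0.05, 0.21, 0.24} → fail.
Aut (methods 1·2): 0.42 vs {0.27, 0.05, 0.33, 0.42} → fail.
Pro (methods 1·2): 0.47 vs {0.21, 0.24, 0.33, 0.42} → pass.
2 of 3 fail.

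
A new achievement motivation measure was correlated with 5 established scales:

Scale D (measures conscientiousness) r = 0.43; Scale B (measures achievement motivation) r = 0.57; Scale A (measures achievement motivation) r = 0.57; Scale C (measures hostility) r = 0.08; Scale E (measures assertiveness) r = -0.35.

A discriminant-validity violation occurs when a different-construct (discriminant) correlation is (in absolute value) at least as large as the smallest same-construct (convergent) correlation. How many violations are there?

Convergent (same construct = achievement motivation): Scale B, Scale A.
Smallest convergent = 0.57. Discriminant |r|: 0.43, 0.08, 0.35; count ≥ 0.57 → 0.

0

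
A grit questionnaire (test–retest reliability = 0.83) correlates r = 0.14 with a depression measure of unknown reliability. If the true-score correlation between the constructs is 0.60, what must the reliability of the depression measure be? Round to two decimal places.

0.07

r_true = r_obs / √(r_xx · r_yy) ⇒ 0.60 = 0.14 / √(0.83 · r_yy).
√(0.83 · r_yy) = 0.14 / 0.60 = 0.2333; 0.83 · r_yy = 0.0544; r_yy = 0.0544 / 0.83 ≈ 0.07.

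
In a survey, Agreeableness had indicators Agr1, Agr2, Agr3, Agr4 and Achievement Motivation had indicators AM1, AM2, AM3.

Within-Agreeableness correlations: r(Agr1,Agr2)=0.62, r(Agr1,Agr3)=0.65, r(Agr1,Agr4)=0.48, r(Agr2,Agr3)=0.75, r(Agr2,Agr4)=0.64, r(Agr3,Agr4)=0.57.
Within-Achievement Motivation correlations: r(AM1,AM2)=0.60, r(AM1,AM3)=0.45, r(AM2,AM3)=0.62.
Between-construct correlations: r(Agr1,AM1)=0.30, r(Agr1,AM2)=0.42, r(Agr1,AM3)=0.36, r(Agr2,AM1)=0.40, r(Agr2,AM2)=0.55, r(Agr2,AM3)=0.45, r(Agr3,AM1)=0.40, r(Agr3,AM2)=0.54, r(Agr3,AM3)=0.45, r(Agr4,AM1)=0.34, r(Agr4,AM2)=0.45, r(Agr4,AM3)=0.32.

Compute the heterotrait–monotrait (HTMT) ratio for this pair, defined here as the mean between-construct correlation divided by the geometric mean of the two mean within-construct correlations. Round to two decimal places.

0.71

Between-construct mean = 4.98/12 = 0.4150.
Mean within-Agr = 3.71/6 = 0.6183; mean within-AM = 1.67/3 = 0.5567.
Geometric mean = √(0.6183 × 0.5567) = 0.5867.
HTMT = 0.4150 / 0.5867 = 0.71.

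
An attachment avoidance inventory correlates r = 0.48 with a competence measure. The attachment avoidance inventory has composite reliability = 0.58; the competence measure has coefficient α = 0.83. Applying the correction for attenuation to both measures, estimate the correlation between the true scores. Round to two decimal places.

0.69

r_true = r_obs / √(r_xx · r_yy) = 0.48 / √(0.58 × 0.83) = 0.48 / √0.4814 = 0.48 / 0.6938 ≈ 0.69.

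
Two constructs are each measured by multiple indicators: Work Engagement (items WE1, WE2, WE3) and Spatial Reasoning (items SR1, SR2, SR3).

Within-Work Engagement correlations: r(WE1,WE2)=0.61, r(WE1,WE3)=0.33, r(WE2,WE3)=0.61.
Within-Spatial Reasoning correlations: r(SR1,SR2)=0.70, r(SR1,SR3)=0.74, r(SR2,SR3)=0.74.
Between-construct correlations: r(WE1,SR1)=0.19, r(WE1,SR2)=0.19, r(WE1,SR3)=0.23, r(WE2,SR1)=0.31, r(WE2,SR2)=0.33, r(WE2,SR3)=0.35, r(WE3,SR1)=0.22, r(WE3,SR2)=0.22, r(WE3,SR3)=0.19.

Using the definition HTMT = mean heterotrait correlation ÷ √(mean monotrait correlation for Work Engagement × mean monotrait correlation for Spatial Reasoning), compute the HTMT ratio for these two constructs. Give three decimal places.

Between-construct mean = 2.23/9 = 0.2478.
Mean within-WE = 1.55/3 = 0.5167; mean within-SR = 2.18/3 = 0.7267.
Geometric mean = √(0.5167 × 0.7267) = 0.6128.
HTMT = 0.2478 / 0.6128 = 0.404.

0.404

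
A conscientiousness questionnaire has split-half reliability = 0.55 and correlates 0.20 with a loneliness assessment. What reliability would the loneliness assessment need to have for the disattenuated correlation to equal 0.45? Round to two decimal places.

r_true = r_obs / √(r_xx · r_yy) ⇒ 0.45 = 0.20 / √(0.55 · r_yy).
√(0.55 · r_yy) = 0.20 / 0.45 = 0.4444; 0.55 · r_yy = 0.1975; r_yy = 0.1975 / 0.55 ≈ 0.36.

0.36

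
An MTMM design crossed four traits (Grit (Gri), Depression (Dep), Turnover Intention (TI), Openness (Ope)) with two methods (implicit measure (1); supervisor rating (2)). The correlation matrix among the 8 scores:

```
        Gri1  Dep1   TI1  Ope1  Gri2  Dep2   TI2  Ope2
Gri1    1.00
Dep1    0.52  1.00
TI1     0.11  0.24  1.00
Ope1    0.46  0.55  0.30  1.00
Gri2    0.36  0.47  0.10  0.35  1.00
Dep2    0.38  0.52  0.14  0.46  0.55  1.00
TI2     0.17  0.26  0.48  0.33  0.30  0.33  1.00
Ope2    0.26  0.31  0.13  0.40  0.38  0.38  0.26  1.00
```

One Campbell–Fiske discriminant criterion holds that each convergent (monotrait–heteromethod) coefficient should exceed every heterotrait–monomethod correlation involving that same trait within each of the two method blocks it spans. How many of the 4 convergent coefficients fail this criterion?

Each convergent coefficient versus the relevant comparison correlations:
Gri (methods 1·2): 0.36 vs {0.52, 0.55, 0.11, 0.30, 0.46, 0.38} → fail.
Dep (methods 1·2): 0.52 vs {0.52, 0.55, 0.24, 0.33, 0.55, 0.38} → fail.
TI (methods 1·2): 0.48 vs {0.11, 0.30, 0.24, 0.33, 0.30, 0.26} → pass.
Ope (methods 1·2): 0.40 vs {0.46, 0.38, 0.55, 0.38, 0.30, 0.26} → fail.
3 of 4 fail.

3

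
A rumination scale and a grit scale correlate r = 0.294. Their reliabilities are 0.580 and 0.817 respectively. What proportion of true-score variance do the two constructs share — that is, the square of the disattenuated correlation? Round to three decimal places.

0.182

Disattenuated r = 0.294 / √(0.580 × 0.817) = 0.294 / 0.6884 = 0.4271.
Shared true-score variance = 0.4271² = 0.1824 ≈ 0.182.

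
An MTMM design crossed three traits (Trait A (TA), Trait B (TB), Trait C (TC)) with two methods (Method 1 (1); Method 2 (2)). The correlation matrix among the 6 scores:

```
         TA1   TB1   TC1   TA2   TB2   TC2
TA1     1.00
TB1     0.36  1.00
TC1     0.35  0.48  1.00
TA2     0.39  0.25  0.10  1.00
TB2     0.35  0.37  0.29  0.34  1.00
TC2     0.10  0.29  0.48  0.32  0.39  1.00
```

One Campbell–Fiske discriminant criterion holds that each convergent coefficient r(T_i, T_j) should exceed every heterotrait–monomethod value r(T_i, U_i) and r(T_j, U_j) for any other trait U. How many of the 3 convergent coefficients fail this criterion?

2

Convergent coefficients and their comparison sets:
TA (methods 1·2): 0.39 vs {0.36, 0.34, 0.35, 0.32} → pass.
TB (methods 1·2): 0.37 vs {0.36, 0.34, 0.48, 0.39} → fail.
TC (methods 1·2): 0.48 vs {0.35, 0.32, 0.48, 0.39} → fail.
2 of 3 fail.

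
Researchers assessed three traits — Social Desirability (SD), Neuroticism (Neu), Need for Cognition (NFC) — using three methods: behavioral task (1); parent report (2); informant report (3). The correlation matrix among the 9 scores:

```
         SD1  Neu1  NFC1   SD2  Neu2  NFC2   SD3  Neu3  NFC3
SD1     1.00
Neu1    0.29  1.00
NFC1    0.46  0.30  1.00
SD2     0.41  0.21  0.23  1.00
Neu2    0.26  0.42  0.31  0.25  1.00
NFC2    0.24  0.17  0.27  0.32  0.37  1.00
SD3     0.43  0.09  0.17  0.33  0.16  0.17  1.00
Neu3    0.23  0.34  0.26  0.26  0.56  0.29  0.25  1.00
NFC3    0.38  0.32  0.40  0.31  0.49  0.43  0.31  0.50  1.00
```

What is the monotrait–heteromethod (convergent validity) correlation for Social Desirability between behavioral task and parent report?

0.41

Same trait (SD), different methods: r(SD1, SD2) = 0.41.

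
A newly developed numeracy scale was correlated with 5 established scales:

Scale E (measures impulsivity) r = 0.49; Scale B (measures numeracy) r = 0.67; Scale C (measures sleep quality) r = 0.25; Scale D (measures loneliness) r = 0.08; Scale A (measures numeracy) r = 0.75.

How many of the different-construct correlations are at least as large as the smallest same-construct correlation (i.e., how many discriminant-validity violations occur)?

0

Convergent (same construct = numeracy): Scale B, Scale A.
Smallest convergent = 0.67. Discriminant values: 0.49, 0.25, 0.08; count ≥ 0.67 → 0.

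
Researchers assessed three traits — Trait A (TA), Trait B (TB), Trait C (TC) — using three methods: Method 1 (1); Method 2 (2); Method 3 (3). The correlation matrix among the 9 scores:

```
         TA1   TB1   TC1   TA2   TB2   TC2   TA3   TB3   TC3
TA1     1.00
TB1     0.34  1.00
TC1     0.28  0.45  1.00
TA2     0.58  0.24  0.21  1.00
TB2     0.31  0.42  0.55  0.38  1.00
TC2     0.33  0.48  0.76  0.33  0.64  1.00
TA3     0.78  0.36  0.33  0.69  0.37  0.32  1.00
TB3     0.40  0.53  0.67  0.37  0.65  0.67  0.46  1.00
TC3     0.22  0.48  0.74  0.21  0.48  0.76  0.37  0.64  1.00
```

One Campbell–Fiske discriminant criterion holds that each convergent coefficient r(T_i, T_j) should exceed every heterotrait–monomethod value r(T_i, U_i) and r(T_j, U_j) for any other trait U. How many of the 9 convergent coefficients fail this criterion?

Each convergent coefficient versus the relevant comparison correlations:
TA (methods 1·2): 0.58 vs {0.34, 0.38, 0.28, 0.33} → pass.
TA (methods 1·3): 0.78 vs {0.34, 0.46, 0.28, 0.37} → pass.
TA (methods 2·3): 0.69 vs {0.38, 0.46, 0.33, 0.37} → pass.
TB (methods 1·2): 0.42 vs {0.34, 0.38, 0.45, 0.64} → fail.
TB (methods 1·3): 0.53 vs {0.34, 0.46, 0.45, 0.64} → fail.
TB (methods 2·3): 0.65 vs {0.38, 0.46, 0.64, 0.64} → pass.
TC (methods 1·2): 0.76 vs {0.28, 0.33, 0.45, 0.64} → pass.
TC (methods 1·3): 0.74 vs {0.28, 0.37, 0.45, 0.64} → pass.
TC (methods 2·3): 0.76 vs {0.33, 0.37, 0.64, 0.64} → pass.
2 of 9 fail.

2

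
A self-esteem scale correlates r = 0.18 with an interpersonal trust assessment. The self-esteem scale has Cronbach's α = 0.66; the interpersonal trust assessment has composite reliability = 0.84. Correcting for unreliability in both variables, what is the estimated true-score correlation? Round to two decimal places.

0.24

r_true = r_obs / √(r_xx · r_yy) = 0.18 / √(0.66 × 0.84) = 0.18 / √0.5544 = 0.18 / 0.7446 ≈ 0.24.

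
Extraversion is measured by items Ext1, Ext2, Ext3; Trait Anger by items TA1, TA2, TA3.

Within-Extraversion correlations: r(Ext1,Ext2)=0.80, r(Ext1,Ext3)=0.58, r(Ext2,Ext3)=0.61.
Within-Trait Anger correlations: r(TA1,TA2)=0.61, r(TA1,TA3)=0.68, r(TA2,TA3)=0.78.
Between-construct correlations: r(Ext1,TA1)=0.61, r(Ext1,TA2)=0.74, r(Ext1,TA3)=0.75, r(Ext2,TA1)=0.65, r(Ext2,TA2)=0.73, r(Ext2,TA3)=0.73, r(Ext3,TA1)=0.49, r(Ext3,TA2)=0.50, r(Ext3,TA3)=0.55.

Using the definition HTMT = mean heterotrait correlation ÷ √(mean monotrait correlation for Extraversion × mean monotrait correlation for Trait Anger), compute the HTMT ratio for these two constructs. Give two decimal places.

Mean between = 5.75/9 = 0.6389.
Mean within-Ext = 1.99/3 = 0.6633; mean within-TA = 2.07/3 = 0.6900.
Geometric mean = √(0.6633 × 0.6900) = 0.6765.
HTMT = 0.6389 / 0.6765 = 0.94.

0.94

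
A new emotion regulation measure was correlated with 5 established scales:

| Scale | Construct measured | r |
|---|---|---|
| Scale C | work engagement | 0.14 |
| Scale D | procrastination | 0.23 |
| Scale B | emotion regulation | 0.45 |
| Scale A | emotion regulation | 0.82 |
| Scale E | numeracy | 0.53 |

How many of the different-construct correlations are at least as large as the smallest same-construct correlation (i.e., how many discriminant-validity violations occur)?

1

Convergent (same construct = emotion regulation): Scale B, Scale A.
Smallest convergent = 0.45. Discriminant values: 0.14, 0.23, 0.53; count ≥ 0.45 → 1.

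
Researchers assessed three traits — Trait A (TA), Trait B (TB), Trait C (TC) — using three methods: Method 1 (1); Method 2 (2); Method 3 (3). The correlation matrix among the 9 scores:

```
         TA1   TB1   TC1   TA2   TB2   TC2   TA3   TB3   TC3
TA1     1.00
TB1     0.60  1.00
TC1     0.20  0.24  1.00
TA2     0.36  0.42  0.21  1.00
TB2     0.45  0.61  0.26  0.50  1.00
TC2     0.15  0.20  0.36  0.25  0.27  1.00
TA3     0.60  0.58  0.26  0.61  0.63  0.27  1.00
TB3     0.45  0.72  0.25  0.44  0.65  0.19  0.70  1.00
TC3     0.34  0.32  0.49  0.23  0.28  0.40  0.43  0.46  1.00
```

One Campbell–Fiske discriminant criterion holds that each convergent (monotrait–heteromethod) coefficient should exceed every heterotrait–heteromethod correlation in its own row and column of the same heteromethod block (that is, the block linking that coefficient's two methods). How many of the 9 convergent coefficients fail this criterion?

2

Checking each validity diagonal entry against its comparison values:
TA (methods 1·2): 0.36 vs {0.45, 0.42, 0.15, 0.21} → fail.
TA (methods 1·3): 0.60 vs {0.45, 0.58, 0.34, 0.26} → pass.
TA (methods 2·3): 0.61 vs {0.44, 0.63, 0.23, 0.27} → fail.
TB (methods 1·2): 0.61 vs {0.42, 0.45, 0.20, 0.26} → pass.
TB (methods 1·3): 0.72 vs {0.58, 0.45, 0.32, 0.25} → pass.
TB (methods 2·3): 0.65 vs {0.63, 0.44, 0.28, 0.19} → pass.
TC (methods 1·2): 0.36 vs {0.21, 0.15, 0.26, 0.20} → pass.
TC (methods 1·3): 0.49 vs {0.26, 0.34, 0.25, 0.32} → pass.
TC (methods 2·3): 0.40 vs {0.27, 0.23, 0.19, 0.28} → pass.
2 of 9 fail.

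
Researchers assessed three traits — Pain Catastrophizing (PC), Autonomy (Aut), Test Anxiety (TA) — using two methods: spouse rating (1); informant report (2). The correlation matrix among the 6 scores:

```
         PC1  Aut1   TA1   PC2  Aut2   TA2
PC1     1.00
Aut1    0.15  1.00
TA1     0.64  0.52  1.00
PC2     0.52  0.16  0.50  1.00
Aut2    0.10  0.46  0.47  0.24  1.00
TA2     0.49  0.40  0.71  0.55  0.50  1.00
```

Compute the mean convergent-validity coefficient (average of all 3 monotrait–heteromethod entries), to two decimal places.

Convergent values: 0.52, 0.46, 0.71; mean = 1.69/3 = 0.56.

0.56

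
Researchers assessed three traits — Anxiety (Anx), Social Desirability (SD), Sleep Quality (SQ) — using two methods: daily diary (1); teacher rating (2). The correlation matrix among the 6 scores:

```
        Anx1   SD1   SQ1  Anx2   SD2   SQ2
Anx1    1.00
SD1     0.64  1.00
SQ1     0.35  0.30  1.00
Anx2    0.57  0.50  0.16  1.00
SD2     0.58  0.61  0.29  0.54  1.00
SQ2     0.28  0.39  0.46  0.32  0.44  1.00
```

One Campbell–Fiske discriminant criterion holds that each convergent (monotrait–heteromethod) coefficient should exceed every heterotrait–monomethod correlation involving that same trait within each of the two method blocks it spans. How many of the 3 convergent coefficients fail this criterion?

Convergent coefficients and their comparison sets:
Anx (methods 1·2): 0.57 vs {0.64, 0.54, 0.35, 0.32} → fail.
SD (methods 1·2): 0.61 vs {0.64, 0.54, 0.30, 0.44} → fail.
SQ (methods 1·2): 0.46 vs {0.35, 0.32, 0.30, 0.44} → pass.
2 of 3 fail.

2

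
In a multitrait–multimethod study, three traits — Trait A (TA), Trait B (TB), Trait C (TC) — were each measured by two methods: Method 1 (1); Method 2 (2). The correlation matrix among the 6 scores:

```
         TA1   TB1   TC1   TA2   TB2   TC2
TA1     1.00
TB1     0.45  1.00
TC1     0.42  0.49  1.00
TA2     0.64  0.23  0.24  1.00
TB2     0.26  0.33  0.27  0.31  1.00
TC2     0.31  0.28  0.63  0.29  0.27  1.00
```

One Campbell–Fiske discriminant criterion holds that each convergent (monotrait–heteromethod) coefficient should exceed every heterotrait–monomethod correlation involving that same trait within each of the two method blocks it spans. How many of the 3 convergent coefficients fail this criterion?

Checking each validity diagonal entry against its comparison values:
TA (methods 1·2): 0.64 vs {0.45, 0.31, 0.42, 0.29} → pass.
TB (methods 1·2): 0.33 vs {0.45, 0.31, 0.49, 0.27} → fail.
TC (methods 1·2): 0.63 vs {0.42, 0.29, 0.49, 0.27} → pass.
1 of 3 fail.

1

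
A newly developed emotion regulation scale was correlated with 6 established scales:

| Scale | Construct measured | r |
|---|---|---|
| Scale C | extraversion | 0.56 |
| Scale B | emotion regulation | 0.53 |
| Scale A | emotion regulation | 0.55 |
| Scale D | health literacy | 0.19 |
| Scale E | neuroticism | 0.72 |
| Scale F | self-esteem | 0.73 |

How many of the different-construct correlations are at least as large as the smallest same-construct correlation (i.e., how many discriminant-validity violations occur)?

3

Convergent (same construct = emotion regulation): Scale B, Scale A.
Smallest convergent = 0.53. Discriminant values: 0.56, 0.19, 0.72, 0.73; count ≥ 0.53 → 3.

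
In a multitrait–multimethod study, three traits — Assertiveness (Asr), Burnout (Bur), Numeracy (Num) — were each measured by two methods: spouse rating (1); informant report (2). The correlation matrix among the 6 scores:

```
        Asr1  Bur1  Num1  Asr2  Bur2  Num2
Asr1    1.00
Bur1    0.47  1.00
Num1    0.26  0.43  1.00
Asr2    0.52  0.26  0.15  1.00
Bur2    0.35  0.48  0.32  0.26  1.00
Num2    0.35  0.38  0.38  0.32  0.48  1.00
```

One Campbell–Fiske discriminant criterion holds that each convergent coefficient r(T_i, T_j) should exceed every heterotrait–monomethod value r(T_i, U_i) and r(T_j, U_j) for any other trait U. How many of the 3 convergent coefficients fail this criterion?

2

Convergent coefficients and their comparison sets:
Asr (methods 1·2): 0.52 vs {0.47, 0.26, 0.26, 0.32} → pass.
Bur (methods 1·2): 0.48 vs {0.47, 0.26, 0.43, 0.48} → fail.
Num (methods 1·2): 0.38 vs {0.26, 0.32, 0.43, 0.48} → fail.
2 of 3 fail.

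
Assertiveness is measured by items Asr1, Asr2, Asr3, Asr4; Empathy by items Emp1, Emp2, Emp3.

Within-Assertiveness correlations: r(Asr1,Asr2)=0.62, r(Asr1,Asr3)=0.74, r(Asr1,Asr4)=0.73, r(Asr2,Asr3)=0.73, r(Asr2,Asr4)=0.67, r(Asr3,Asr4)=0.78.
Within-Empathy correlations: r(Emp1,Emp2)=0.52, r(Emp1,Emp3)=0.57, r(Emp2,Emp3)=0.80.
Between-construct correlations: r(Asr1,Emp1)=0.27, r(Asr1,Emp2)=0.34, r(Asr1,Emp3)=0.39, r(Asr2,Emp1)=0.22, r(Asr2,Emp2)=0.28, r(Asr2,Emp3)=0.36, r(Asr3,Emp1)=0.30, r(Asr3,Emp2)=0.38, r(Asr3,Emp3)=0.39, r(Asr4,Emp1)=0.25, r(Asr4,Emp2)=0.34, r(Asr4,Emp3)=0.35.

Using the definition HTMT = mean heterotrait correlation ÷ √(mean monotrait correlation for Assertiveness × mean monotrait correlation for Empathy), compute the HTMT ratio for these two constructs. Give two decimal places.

Mean between = 3.87/12 = 0.3225.
Mean within-Asr = 4.27/6 = 0.7117; mean within-Emp = 1.89/3 = 0.6300.
Geometric mean = √(0.7117 × 0.6300) = 0.6696.
HTMT = 0.3225 / 0.6696 = 0.48.

0.48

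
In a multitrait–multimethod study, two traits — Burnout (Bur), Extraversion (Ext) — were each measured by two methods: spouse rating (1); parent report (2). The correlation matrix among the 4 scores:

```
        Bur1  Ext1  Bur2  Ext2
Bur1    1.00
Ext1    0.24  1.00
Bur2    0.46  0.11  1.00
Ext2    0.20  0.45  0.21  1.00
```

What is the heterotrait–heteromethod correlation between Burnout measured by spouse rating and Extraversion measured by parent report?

0.20

Different traits and methods: r(Bur1, Ext2) = 0.20.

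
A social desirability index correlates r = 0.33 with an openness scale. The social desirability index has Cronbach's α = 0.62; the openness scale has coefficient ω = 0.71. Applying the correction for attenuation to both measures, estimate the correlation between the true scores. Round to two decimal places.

r_true = r_obs / √(r_xx · r_yy) = 0.33 / √(0.62 × 0.71) = 0.33 / √0.4402 = 0.33 / 0.6635 ≈ 0.50.

0.50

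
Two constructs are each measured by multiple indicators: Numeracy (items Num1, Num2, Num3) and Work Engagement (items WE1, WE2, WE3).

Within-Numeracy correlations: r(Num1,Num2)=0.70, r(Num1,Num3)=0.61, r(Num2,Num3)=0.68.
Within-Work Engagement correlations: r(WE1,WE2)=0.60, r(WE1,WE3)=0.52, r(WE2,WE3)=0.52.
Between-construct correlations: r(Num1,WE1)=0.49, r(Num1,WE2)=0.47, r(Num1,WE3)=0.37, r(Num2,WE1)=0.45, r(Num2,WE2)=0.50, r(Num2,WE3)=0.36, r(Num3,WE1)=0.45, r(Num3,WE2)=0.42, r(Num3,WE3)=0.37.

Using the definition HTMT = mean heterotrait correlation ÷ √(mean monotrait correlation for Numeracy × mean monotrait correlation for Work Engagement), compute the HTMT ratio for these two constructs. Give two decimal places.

0.72

Mean heterotrait r = 3.88/9 = 0.4311.
Mean within-Num = 1.99/3 = 0.6633; mean within-WE = 1.64/3 = 0.5467.
Geometric mean = √(0.6633 × 0.5467) = 0.6022.
HTMT = 0.4311 / 0.6022 = 0.72.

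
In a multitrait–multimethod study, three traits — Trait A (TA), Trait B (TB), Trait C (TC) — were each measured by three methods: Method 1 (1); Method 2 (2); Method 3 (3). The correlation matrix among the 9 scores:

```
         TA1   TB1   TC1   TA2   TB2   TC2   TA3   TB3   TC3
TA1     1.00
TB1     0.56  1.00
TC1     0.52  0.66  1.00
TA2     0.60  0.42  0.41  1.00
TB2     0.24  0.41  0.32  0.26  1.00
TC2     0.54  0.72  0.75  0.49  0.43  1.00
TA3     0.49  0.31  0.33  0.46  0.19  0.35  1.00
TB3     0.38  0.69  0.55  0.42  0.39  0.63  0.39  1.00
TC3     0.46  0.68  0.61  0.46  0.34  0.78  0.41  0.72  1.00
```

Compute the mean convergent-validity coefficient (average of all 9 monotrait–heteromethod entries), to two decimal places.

Convergent values: 0.60, 0.49, 0.46, 0.41, 0.69, 0.39, 0.75, 0.61, 0.78; mean = 5.18/9 = 0.58.

0.58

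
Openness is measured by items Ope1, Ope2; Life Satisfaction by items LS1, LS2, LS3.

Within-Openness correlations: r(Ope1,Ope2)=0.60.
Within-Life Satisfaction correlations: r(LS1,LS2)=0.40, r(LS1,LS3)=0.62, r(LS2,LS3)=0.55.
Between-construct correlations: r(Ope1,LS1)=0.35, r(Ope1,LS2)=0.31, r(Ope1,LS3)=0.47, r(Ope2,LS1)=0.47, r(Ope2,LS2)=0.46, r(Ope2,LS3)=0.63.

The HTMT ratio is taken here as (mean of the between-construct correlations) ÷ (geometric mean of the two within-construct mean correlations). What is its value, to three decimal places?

Mean heterotrait r = 2.69/6 = 0.4483.
Mean within-Ope = 0.60/1 = 0.6000; mean within-LS = 1.57/3 = 0.5233.
Geometric mean = √(0.6000 × 0.5233) = 0.5603.
HTMT = 0.4483 / 0.5603 = 0.800.

0.800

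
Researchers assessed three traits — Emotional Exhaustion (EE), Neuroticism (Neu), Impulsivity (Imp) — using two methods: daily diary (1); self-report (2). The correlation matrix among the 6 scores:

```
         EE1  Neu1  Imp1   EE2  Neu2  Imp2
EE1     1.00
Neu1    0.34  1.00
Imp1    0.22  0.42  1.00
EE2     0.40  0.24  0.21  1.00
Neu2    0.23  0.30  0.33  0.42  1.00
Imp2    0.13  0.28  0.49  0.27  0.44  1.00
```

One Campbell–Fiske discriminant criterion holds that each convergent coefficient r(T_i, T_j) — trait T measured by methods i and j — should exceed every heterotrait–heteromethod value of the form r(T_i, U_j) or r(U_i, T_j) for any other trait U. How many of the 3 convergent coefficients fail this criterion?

1

Checking each validity diagonal entry against its comparison values:
EE (methods 1·2): 0.40 vs {0.23, 0.24, 0.13, 0.21} → pass.
Neu (methods 1·2): 0.30 vs {0.24, 0.23, 0.28, 0.33} → fail.
Imp (methods 1·2): 0.49 vs {0.21, 0.13, 0.33, 0.28} → pass.
1 of 3 fail.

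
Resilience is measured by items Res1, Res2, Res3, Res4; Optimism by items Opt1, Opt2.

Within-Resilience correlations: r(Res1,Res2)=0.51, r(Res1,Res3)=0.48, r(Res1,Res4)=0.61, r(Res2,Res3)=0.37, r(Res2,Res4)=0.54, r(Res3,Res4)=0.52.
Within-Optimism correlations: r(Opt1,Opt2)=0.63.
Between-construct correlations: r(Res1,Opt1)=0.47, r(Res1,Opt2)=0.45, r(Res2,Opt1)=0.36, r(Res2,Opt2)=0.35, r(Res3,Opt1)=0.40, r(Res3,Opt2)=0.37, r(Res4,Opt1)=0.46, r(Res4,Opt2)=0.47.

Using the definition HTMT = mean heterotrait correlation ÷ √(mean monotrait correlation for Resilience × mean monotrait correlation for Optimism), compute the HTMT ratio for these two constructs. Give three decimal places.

Mean heterotrait r = 3.33/8 = 0.4163.
Mean within-Res = 3.03/6 = 0.5050; mean within-Opt = 0.63/1 = 0.6300.
Geometric mean = √(0.5050 × 0.6300) = 0.5640.
HTMT = 0.4163 / 0.5640 = 0.738.

0.738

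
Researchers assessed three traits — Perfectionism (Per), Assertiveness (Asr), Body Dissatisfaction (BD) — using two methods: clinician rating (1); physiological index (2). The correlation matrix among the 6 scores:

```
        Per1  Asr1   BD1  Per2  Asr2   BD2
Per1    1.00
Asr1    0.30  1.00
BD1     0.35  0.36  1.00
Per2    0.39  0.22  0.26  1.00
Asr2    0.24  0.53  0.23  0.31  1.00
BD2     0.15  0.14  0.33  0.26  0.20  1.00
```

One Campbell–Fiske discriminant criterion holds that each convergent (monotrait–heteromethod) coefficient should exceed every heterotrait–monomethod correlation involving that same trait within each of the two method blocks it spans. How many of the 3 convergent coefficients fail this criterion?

Convergent coefficients and their comparison sets:
Per (methods 1·2): 0.39 vs {0.30, 0.31, 0.35, 0.26} → pass.
Asr (methods 1·2): 0.53 vs {0.30, 0.31, 0.36, 0.20} → pass.
BD (methods 1·2): 0.33 vs {0.35, 0.26, 0.36, 0.20} → fail.
1 of 3 fail.

1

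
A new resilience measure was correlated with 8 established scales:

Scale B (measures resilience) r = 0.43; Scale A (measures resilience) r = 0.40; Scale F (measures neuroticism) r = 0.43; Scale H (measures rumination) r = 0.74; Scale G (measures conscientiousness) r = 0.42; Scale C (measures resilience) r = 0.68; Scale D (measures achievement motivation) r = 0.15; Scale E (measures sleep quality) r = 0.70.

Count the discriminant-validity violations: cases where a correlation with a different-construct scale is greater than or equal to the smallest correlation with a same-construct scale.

4

Convergent (same construct = resilience): Scale B, Scale A, Scale C.
Smallest convergent = 0.40. Discriminant values: 0.43, 0.74, 0.42, 0.15, 0.70; count ≥ 0.40 → 4.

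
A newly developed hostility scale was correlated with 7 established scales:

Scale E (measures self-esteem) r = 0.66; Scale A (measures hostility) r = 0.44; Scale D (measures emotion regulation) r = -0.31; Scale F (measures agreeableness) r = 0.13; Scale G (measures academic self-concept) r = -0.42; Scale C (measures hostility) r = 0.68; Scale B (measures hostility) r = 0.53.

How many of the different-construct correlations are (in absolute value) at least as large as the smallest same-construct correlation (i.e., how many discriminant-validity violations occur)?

1

Convergent (same construct = hostility): Scale A, Scale C, Scale B.
Smallest convergent = 0.44. Discriminant |r|: 0.66, 0.31, 0.13, 0.42; count ≥ 0.44 → 1.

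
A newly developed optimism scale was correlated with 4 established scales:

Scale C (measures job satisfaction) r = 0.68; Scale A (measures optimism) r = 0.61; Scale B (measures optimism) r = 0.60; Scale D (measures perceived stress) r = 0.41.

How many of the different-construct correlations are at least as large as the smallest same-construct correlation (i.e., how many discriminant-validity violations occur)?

Convergent (same construct = optimism): Scale A, Scale B.
Smallest convergent = 0.60. Discriminant values: 0.68, 0.41; count ≥ 0.60 → 1.

1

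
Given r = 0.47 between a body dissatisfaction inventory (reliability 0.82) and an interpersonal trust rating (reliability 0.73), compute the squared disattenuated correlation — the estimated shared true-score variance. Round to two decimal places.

Disattenuated r = 0.47 / √(0.82 × 0.73) = 0.47 / 0.7737 = 0.6075.
Shared true-score variance = 0.6075² = 0.3691 ≈ 0.37.

0.37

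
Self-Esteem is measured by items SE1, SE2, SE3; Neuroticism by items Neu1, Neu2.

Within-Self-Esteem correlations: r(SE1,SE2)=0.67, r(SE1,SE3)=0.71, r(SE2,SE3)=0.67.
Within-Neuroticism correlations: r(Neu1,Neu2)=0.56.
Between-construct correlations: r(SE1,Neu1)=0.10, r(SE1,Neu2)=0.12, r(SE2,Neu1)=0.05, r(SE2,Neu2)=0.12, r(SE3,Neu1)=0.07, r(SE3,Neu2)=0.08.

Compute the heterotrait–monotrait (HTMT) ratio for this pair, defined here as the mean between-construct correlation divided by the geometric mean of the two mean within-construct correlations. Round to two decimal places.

Mean heterotrait r = 0.54/6 = 0.0900.
Mean within-SE = 2.05/3 = 0.6833; mean within-Neu = 0.56/1 = 0.5600.
Geometric mean = √(0.6833 × 0.5600) = 0.6186.
HTMT = 0.0900 / 0.6186 = 0.15.

0.15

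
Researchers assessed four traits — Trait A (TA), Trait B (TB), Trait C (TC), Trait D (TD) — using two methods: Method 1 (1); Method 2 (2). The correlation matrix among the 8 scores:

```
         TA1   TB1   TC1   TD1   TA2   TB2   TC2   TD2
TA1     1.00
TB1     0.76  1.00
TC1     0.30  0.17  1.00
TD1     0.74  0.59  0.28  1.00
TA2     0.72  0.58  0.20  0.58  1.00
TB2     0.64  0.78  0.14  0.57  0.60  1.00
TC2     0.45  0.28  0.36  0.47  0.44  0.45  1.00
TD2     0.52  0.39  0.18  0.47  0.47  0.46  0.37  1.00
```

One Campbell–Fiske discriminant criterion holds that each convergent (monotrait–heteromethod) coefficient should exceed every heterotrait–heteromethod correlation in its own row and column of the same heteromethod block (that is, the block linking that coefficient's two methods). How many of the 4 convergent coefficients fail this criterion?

2

Each convergent coefficient versus the relevant comparison correlations:
TA (methods 1·2): 0.72 vs {0.64, 0.58, 0.45, 0.20, 0.52, 0.58} → pass.
TB (methods 1·2): 0.78 vs {0.58, 0.64, 0.28, 0.14, 0.39, 0.57} → pass.
TC (methods 1·2): 0.36 vs {0.20, 0.45, 0.14, 0.28, 0.18, 0.47} → fail.
TD (methods 1·2): 0.47 vs {0.58, 0.52, 0.57, 0.39, 0.47, 0.18} → fail.
2 of 4 fail.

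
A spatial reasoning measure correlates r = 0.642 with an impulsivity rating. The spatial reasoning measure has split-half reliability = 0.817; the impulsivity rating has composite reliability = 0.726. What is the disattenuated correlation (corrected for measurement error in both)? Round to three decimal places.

r_true = r_obs / √(r_xx · r_yy) = 0.642 / √(0.817 × 0.726) = 0.642 / √0.593142 = 0.642 / 0.7702 ≈ 0.834.

0.834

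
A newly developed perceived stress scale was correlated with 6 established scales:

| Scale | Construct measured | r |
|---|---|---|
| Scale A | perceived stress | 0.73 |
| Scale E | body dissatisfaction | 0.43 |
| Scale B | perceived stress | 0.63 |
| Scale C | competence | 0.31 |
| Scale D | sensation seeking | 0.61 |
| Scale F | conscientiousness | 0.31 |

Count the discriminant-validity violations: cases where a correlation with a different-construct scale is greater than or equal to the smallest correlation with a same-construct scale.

Convergent (same construct = perceived stress): Scale A, Scale B.
Smallest convergent = 0.63. Discriminant values: 0.43, 0.31, 0.61, 0.31; count ≥ 0.63 → 0.

0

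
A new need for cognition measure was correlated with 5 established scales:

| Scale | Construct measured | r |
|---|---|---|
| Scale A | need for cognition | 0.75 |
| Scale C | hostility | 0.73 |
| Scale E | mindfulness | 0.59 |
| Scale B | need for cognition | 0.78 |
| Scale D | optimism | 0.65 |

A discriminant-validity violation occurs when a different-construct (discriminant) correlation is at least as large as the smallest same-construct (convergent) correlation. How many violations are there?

0

Convergent (same construct = need for cognition): Scale A, Scale B.
Smallest convergent = 0.75. Discriminant values: 0.73, 0.59, 0.65; count ≥ 0.75 → 0.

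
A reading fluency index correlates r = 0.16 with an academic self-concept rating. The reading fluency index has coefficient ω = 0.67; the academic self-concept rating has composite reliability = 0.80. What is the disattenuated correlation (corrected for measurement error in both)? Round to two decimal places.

0.22

r_true = r_obs / √(r_xx · r_yy) = 0.16 / √(0.67 × 0.80) = 0.16 / √0.5360 = 0.16 / 0.7321 ≈ 0.22.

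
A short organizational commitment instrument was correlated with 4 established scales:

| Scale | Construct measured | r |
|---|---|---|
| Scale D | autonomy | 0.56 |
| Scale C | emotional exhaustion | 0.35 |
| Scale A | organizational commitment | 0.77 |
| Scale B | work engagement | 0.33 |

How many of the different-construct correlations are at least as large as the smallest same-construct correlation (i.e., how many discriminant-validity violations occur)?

Convergent (same construct = organizational commitment): Scale A.
Smallest convergent = 0.77. Discriminant values: 0.56, 0.35, 0.33; count ≥ 0.77 → 0.

0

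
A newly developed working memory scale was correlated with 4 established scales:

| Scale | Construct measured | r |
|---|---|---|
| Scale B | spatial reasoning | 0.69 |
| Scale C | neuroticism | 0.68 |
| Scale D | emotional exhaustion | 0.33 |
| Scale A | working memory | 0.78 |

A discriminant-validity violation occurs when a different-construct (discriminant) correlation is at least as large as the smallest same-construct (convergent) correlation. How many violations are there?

Convergent (same construct = working memory): Scale A.
Smallest convergent = 0.78. Discriminant values: 0.69, 0.68, 0.33; count ≥ 0.78 → 0.

0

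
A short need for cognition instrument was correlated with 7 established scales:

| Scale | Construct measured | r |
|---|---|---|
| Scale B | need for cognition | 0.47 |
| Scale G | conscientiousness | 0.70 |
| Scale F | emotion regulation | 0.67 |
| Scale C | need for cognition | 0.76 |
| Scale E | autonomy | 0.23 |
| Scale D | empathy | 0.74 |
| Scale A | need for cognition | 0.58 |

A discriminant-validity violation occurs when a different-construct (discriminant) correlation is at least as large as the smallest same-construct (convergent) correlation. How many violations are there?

3

Convergent (same construct = need for cognition): Scale B, Scale C, Scale A.
Smallest convergent = 0.47. Discriminant values: 0.70, 0.67, 0.23, 0.74; count ≥ 0.47 → 3.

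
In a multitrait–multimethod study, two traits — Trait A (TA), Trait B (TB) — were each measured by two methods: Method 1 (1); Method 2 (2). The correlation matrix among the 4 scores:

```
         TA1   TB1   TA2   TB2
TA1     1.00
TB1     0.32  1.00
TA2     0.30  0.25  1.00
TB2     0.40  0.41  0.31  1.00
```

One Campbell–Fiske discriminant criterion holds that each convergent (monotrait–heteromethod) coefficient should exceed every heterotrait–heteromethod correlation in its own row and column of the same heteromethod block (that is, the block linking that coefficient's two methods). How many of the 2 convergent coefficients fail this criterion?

1

Checking each validity diagonal entry against its comparison values:
TA (methods 1·2): 0.30 vs {0.40, 0.25} → fail.
TB (methods 1·2): 0.41 vs {0.25, 0.40} → pass.
1 of 2 fail.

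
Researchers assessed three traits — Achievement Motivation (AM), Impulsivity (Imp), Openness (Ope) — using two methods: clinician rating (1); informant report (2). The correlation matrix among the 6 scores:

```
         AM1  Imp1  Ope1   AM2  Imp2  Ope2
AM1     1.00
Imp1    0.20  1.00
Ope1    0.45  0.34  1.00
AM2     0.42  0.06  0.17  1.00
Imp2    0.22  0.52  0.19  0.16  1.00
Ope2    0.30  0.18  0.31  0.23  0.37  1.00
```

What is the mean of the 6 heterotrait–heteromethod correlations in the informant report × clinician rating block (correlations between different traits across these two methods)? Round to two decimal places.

0.19

HTHM values (method 2 × method 1): 0.06, 0.17, 0.22, 0.19, 0.30, 0.18; mean = 1.12/6 = 0.19.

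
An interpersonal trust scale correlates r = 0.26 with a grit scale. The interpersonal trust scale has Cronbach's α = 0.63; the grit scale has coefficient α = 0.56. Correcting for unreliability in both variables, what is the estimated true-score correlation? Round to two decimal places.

r_true = r_obs / √(r_xx · r_yy) = 0.26 / √(0.63 × 0.56) = 0.26 / √0.3528 = 0.26 / 0.5940 ≈ 0.44.

0.44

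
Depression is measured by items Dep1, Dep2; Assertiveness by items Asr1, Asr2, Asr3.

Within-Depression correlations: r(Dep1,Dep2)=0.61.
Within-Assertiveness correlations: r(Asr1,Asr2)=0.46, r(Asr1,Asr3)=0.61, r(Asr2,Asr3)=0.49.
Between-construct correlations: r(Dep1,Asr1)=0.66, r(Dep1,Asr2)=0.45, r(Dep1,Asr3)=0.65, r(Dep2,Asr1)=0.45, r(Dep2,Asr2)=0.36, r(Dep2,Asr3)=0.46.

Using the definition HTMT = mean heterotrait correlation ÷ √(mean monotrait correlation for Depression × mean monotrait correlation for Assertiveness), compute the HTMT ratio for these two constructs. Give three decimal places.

0.897

Between-construct mean = 3.03/6 = 0.5050.
Mean within-Dep = 0.61/1 = 0.6100; mean within-Asr = 1.56/3 = 0.5200.
Geometric mean = √(0.6100 × 0.5200) = 0.5632.
HTMT = 0.5050 / 0.5632 = 0.897.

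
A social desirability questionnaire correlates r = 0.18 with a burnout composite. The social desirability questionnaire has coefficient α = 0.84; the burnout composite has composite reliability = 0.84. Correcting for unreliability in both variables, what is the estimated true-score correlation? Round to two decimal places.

0.21

r_true = r_obs / √(r_xx · r_yy) = 0.18 / √(0.84 × 0.84) = 0.18 / √0.7056 = 0.18 / 0.8400 ≈ 0.21.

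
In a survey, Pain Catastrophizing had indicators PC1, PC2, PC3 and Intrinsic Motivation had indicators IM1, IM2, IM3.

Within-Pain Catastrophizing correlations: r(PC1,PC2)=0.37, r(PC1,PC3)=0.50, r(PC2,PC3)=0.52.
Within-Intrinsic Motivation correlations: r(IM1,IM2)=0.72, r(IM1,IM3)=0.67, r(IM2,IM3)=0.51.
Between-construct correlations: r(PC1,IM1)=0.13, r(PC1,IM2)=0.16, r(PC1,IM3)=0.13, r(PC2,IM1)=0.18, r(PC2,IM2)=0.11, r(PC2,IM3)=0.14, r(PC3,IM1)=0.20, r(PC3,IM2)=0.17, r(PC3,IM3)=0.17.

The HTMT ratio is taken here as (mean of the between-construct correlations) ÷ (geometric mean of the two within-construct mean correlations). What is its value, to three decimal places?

0.285

Between-construct mean = 1.39/9 = 0.1544.
Mean within-PC = 1.39/3 = 0.4633; mean within-IM = 1.90/3 = 0.6333.
Geometric mean = √(0.4633 × 0.6333) = 0.5417.
HTMT = 0.1544 / 0.5417 = 0.285.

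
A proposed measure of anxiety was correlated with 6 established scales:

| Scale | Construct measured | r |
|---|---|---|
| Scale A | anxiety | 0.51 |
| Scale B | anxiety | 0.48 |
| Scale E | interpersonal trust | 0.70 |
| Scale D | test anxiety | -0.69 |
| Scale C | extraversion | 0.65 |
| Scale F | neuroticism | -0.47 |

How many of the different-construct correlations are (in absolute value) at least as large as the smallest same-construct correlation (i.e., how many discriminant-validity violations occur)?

Convergent (same construct = anxiety): Scale A, Scale B.
Smallest convergent = 0.48. Discriminant |r|: 0.70, 0.69, 0.65, 0.47; count ≥ 0.48 → 3.

3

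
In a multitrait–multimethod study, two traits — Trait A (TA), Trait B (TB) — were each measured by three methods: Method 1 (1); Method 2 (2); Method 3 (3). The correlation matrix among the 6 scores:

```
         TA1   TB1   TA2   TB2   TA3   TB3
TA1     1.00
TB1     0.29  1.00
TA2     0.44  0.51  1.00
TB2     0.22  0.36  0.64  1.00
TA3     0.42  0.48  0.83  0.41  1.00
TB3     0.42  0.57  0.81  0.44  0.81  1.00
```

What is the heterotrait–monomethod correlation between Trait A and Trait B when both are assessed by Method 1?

0.29

Different traits, same method: r(TA1, TB1) = 0.29.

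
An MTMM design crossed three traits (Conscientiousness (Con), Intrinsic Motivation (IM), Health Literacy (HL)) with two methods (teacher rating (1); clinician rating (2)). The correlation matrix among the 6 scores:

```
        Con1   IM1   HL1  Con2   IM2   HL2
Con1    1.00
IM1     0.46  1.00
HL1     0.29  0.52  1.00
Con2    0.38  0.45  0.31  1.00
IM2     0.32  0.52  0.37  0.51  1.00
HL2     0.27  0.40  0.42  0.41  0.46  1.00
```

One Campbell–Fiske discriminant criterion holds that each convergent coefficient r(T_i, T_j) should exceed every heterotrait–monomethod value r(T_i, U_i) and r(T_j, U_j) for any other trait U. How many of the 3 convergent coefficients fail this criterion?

Checking each validity diagonal entry against its comparison values:
Con (methods 1·2): 0.38 vs {0.46, 0.51, 0.29, 0.41} → fail.
IM (methods 1·2): 0.52 vs {0.46, 0.51, 0.52, 0.46} → fail.
HL (methods 1·2): 0.42 vs {0.29, 0.41, 0.52, 0.46} → fail.
3 of 3 fail.

3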